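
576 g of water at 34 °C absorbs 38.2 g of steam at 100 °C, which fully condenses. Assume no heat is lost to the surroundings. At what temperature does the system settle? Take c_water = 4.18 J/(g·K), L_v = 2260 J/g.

T_f ≈ 71.7 °C

Energy conservation, ΣQ = 0:
steam→water at 100 °C releases m L_v = 38.2×2260 = 86332
  condensed water 100 °C→T: 159.68(T − 100)
  water warms: 576×4.18×(T − 34) = 2407.7(T − 34)
2567.4 T = 86332 + 15968 + 81861 = 184161
T ≈ 71.73 °C — below 100 °C, confirming all the steam condensed.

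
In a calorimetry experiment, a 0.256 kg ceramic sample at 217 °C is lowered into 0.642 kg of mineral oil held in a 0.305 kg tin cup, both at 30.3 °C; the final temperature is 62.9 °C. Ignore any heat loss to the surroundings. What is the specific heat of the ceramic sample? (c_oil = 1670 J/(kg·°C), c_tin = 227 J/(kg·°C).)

Let T be the final temperature. ΣQ_i = 0:
0.256·c·(62.9 − 217) + 0.642·1670·(62.9 − 30.3) + 0.305·227·(62.9 − 30.3) = 0
-39.45 c = -37209
c = -37209/-39.45 ≈ 943.2 J/(kg·°C)

c ≈ 943 J/(kg·°C)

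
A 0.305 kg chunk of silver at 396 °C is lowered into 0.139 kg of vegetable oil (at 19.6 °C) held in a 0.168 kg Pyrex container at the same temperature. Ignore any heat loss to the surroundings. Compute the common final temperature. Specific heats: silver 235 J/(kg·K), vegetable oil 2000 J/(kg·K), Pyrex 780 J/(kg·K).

T_f ≈ 75.7 °C

Net heat exchanged in the isolated system is zero:
0.305*235*(T − 396) + 0.139*2000*(T − 19.6) + 0.168*780*(T − 19.6) = 0
71.67(T − 396) + 278(T − 19.6) + 131.04(T − 19.6) = 0
480.72 T = 36400
T = 36400/480.72 ≈ 75.72 °C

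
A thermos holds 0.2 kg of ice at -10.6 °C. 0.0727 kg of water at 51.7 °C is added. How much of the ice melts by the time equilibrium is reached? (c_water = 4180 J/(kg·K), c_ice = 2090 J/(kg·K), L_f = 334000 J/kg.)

m_melted ≈ 0.0338 kg

Cooling the water to 0 °C releases 0.0727·4180·51.7 = 15711 J.
Of that, 0.2·2090·10.6 = 4430.8 J goes to bring the ice to 0 °C, leaving 11280 J.
To melt every bit of ice: 0.2·334000 = 66800 J.
11280 J < 66800 J, so only part of the ice melts and the system sits at 0 °C.
m_melt = 11280 / L_f = 0.03377 kg.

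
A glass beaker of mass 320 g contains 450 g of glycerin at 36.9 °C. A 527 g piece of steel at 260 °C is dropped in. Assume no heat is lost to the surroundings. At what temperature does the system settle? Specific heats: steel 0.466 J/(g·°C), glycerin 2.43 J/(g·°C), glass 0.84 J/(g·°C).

Net heat exchanged in the isolated system is zero:
527×0.466×(T − 260) + 450×2.43×(T − 36.9) + 320×0.84×(T − 36.9) = 0
245.58(T − 260) + 1093.5(T − 36.9) + 268.8(T − 36.9) = 0
(245.58 + 1093.5 + 268.8) T = 245.58×260 + 1093.5×36.9 + 268.8×36.9
T = 114120/1607.9 ≈ 70.98 °C

T_f ≈ 71.0 °C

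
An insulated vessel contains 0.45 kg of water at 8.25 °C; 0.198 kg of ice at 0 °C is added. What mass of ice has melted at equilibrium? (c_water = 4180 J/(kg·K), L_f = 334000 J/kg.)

Cooling the water to 0 °C releases 0.45·4180·8.25 = 15518 J.
Melting all 0.198 kg of ice would need 0.198·334000 = 66132 J.
Since 15518 < 66132 J, not all the ice melts; equilibrium is at 0 °C.
Mass melted = 15518/334000 ≈ 0.04646 kg.

m_melted ≈ 0.0465 kg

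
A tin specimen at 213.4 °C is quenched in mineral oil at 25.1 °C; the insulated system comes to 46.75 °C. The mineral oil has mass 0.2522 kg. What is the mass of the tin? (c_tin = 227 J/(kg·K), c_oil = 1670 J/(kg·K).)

m ≈ 0.241 kg

Conservation of energy gives ΣQ = 0:
m×227×(46.75 − 213.4) + 0.2522×1670×(46.75 − 25.1) = 0
-37830 m = -9118.4
m = -9118.4/-37830 ≈ 0.241 kg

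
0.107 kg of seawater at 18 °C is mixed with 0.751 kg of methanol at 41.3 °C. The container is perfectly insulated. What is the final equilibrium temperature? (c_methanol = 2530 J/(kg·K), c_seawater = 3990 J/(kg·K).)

Heat gained plus heat lost sum to zero:
0.751*2530*(T − 41.3) + 0.107*3990*(T − 18) = 0
2327 T = 86156
T ≈ 37.03 °C

T_f ≈ 37.0 °C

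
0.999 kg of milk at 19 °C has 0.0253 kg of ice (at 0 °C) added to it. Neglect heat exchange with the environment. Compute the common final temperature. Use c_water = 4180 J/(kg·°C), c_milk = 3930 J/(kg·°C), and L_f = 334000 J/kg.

Energy conservation, ΣQ = 0:
latent heat to melt: 0.0253·334000 = 8450.2
  warm the meltwater: 105.75 T
  milk cools: 0.999·3930·(T − 19) = 3926.1(T − 19)
4031.8 T = 74595 − 8450.2 = 66145
T ≈ 16.41 °C. Since T > 0 °C, the all-ice-melts assumption holds.

T_f ≈ 16.4 °C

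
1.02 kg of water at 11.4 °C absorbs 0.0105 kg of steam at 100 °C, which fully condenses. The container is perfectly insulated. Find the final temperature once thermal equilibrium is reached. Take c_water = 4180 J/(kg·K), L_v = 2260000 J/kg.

T_f ≈ 17.8 °C

Let T be the final temperature. ΣQ_i = 0:
latent heat released on condensation: 0.0105·2260000 = 23730; condensate cools 100→T: 0.0105·4180·(T − 100) = 43.89(T − 100); water warms: 1.02·4180·(T − 11.4) = 4263.6(T − 11.4)
4307.5 T = 23730 + 4389 + 48605 = 76724
T ≈ 17.81 °C, under the boiling point, so the assumption holds.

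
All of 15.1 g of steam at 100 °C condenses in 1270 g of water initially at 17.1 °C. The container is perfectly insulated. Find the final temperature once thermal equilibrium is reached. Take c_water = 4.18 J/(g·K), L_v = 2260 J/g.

T_f ≈ 24.4 °C

Energy conservation, ΣQ = 0:
latent heat released on condensation: 15.1·2260 = 34126; condensate cools 100→T: 15.1·4.18·(T − 100) = 63.12(T − 100); original water: 5308.6(T − 17.1)
5371.7 T = 34126 + 6311.8 + 90777 = 131215
T ≈ 24.43 °C (< 100 °C, so full condensation is consistent).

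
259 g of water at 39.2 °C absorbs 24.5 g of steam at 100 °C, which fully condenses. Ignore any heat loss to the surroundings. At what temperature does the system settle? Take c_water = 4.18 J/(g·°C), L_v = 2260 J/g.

T_f ≈ 91.2 °C

Heat gained plus heat lost sum to zero:
latent heat released on condensation: 24.5·2260 = 55370; condensate cools 100→T: 24.5·4.18·(T − 100) = 102.41(T − 100); water warms: 259·4.18·(T − 39.2) = 1082.6(T − 39.2)
1185 T = 55370 + 10241 + 42439 = 108050
T ≈ 91.18 °C, under the boiling point, so the assumption holds.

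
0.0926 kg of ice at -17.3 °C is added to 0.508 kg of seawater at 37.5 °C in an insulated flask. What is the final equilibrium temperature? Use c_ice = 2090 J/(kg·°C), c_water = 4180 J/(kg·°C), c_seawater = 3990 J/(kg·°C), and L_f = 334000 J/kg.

Let T be the final temperature. ΣQ_i = 0:
ice -17.3→0 °C: 0.0926·2090·17.3 = 3348.1
  melt ice: 0.0926·334000 = 30928
  warm the meltwater: 387.07 T
  seawater cools: 0.508·3990·(T − 37.5) = 2026.9(T − 37.5)
2414 T = 76010 − 34277 = 41733
T ≈ 17.29 °C. Since T > 0 °C, the all-ice-melts assumption holds.

T_f ≈ 17.3 °C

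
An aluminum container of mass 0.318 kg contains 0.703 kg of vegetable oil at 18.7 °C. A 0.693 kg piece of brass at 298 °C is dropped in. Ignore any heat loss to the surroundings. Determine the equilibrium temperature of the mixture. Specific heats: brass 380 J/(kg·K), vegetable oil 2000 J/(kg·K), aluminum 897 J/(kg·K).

Heat gained plus heat lost sum to zero:
0.693·380·(T − 298) + 0.703·2000·(T − 18.7) + 0.318·897·(T − 18.7) = 0
263.34(T − 298) + 1406(T − 18.7) + 285.25(T − 18.7) = 0
(263.34 + 1406 + 285.25) T = 263.34·298 + 1406·18.7 + 285.25·18.7
T = 110102 / 1954.6 = 56.3 °C

T_f ≈ 56.3 °C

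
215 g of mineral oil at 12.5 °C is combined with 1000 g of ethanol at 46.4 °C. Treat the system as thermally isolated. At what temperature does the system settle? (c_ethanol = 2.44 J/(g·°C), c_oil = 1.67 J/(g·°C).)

T_f ≈ 42.1 °C

|Q_ethanol| = |Q_oil|:
1000·2.44·(46.4 − T) = 215·1.67·(T − 12.5)
2440(46.4 − T) = 359.05(T − 12.5)
2799.1 T = 117704  ⇒  T ≈ 42.05 °C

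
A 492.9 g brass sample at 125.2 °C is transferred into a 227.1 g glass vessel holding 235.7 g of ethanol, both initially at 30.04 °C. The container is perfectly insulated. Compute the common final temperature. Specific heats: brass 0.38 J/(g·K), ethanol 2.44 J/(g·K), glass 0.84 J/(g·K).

T_f ≈ 48.7 °C

Taking heat into each body as positive, Σ m c ΔT = 0:
492.9×0.38×(T − 125.2) + 235.7×2.44×(T − 30.04) + 227.1×0.84×(T − 30.04) = 0
187.3(T − 125.2) + 575.11(T − 30.04) + 190.76(T − 30.04) = 0
953.17 T = 46457
T = 46457/953.17 ≈ 48.74 °C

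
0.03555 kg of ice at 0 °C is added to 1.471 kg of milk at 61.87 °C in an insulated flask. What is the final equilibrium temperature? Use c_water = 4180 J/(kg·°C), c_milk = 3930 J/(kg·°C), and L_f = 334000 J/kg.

T_f ≈ 58.3 °C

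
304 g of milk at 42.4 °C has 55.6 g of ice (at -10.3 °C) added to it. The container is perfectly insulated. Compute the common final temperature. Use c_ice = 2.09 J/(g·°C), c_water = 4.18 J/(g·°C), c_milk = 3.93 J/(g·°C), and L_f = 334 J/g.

T_f ≈ 21.6 °C

Energy balance with sensible and latent terms:
ice -10.3→0 °C: 55.6·2.09·10.3 = 1196.9; latent heat to melt: 55.6·334 = 18570; meltwater 0→T: 55.6·4.18·T = 232.41 T; milk cools: 304·3.93·(T − 42.4) = 1194.7(T − 42.4)
1427.1 T = 50656 − 19767 = 30889
T ≈ 21.64 °C — above 0 °C, consistent with complete melting.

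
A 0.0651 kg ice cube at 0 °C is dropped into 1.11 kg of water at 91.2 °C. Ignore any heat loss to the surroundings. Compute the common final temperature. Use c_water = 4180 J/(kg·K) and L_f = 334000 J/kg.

T_f ≈ 81.7 °C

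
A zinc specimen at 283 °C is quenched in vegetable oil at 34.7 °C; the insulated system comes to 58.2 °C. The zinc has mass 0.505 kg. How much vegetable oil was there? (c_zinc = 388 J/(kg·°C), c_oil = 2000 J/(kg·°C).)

m ≈ 0.937 kg

|Q_zinc| = |Q_oil|:
0.505·388·(283 − 58.2) = m·2000·(58.2 − 34.7)
47000 m = 44047  ⇒  m ≈ 0.9372 kg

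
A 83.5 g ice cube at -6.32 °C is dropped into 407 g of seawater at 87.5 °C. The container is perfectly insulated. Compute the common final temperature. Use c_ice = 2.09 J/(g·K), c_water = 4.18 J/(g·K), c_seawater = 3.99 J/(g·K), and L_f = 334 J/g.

T_f ≈ 57.3 °C

Taking heat into each body as positive, Σ m c ΔT = 0:
warm ice to 0 °C: 83.5×2.09×(0 − (-6.32)) = 1102.9
  fusion: m_ice L_f = 83.5×334 = 27889
  warm the meltwater: 349.03 T
  seawater: 1623.9(T − 87.5)
1973 T = 142094 − 28992 = 113102
T ≈ 57.33 °C (positive, so assuming full melt was valid).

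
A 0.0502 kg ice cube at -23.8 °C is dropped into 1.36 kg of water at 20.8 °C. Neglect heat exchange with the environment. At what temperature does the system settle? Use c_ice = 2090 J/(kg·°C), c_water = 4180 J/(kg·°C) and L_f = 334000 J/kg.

T_f ≈ 16.8 °C

Energy conservation, ΣQ = 0:
ice -23.8→0 °C: 0.0502·2090·23.8 = 2497
  melt ice: 0.0502·334000 = 16767
  meltwater 0→T: 0.0502·4180·T = 209.84 T
  water: 5684.8(T − 20.8)
5894.6 T = 118244 − 19264 = 98980
T ≈ 16.79 °C (positive, so assuming full melt was valid).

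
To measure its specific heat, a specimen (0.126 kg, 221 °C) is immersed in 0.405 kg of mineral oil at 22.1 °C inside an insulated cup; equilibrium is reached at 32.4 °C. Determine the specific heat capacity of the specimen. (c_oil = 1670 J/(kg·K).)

c ≈ 293 J/(kg·K)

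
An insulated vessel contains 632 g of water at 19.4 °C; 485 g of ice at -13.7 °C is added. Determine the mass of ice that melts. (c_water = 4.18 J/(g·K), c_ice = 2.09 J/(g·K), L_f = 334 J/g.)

m_melted ≈ 112 g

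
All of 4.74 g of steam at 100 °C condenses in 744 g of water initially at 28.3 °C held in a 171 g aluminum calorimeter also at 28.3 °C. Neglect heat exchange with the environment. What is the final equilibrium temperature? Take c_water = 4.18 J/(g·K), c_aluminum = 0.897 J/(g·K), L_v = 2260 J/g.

Conservation of energy gives ΣQ = 0:
condense steam: −4.74×2260 = −10712
  condensate cools 100→T: 4.74×4.18×(T − 100) = 19.81(T − 100)
  original water: 3109.9(T − 28.3)
  cup: 153.39(T − 28.3)
3283.1 T = 10712 + 1981.3 + 92352 = 105045
T ≈ 32.00 °C (< 100 °C, so full condensation is consistent).

T_f ≈ 32.0 °C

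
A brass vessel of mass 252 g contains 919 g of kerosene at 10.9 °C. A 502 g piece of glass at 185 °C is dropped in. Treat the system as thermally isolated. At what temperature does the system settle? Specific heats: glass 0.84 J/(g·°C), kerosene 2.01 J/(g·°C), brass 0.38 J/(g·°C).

Taking heat into each body as positive, Σ m c ΔT = 0:
502·0.84·(T − 185) + 919·2.01·(T − 10.9) + 252·0.38·(T − 10.9) = 0
421.68(T − 185) + 1847.2(T − 10.9) + 95.76(T − 10.9) = 0
2364.6 T = 99189
T = 99189 / 2364.6 = 41.9 °C

T_f ≈ 41.9 °C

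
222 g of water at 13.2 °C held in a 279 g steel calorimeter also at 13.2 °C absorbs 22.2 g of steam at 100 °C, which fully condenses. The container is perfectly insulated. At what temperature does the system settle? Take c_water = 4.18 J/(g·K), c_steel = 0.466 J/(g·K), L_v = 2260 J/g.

T_f ≈ 63.8 °C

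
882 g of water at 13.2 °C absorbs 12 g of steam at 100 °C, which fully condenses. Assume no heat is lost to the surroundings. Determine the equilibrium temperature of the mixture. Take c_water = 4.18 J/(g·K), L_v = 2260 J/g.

T_f ≈ 21.6 °C

Let T be the final temperature. ΣQ_i = 0:
steam→water at 100 °C releases m L_v = 12·2260 = 27120
  condensate cools 100→T: 12·4.18·(T − 100) = 50.16(T − 100)
  water warms: 882·4.18·(T − 13.2) = 3686.8(T − 13.2)
3736.9 T = 27120 + 5016 + 48665 = 80801
T ≈ 21.62 °C, under the boiling point, so the assumption holds.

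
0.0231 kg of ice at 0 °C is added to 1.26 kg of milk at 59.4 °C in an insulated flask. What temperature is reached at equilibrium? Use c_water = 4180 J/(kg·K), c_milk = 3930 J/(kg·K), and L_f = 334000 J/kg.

Sum of m c ΔT and latent-heat terms is zero:
latent heat to melt: 0.0231×334000 = 7715.4
  meltwater 0→T: 0.0231×4180×T = 96.56 T
  milk cools: 1.26×3930×(T − 59.4) = 4951.8(T − 59.4)
5048.4 T = 294137 − 7715.4 = 286422
T ≈ 56.74 °C. Since T > 0 °C, the all-ice-melts assumption holds.

T_f ≈ 56.7 °C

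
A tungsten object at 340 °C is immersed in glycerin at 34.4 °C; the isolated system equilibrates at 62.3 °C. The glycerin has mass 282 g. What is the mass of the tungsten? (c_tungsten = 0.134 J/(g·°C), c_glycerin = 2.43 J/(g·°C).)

m ≈ 514 g

|Q_tungsten| = |Q_glycerin|:
m×0.134×(340 − 62.3) = 282×2.43×(62.3 − 34.4)
37.21 m = 19119  ⇒  m ≈ 513.8 g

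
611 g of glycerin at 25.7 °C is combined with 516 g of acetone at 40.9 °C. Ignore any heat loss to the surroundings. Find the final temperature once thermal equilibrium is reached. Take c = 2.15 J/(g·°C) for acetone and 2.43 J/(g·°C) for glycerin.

T_f ≈ 32.2 °C

T_f is the heat-capacity-weighted average of the initial temperatures:
T_f = (1109.4×40.9 + 1484.7×25.7) / (1109.4 + 1484.7)
    = 83532 / 2594.1 ≈ 32.20 °C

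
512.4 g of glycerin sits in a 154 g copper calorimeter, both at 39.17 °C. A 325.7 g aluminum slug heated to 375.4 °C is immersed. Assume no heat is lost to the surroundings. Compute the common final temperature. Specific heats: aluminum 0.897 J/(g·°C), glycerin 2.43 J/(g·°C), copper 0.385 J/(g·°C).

T_f ≈ 100.7 °C

Let T be the final temperature. ΣQ_i = 0:
325.7·0.897·(T − 375.4) + 512.4·2.43·(T − 39.17) + 154·0.385·(T − 39.17) = 0
292.15(T − 375.4) + 1245.1(T − 39.17) + 59.29(T − 39.17) = 0
(292.15 + 1245.1 + 59.29) T = 292.15·375.4 + 1245.1·39.17 + 59.29·39.17
T ≈ 100.70 °C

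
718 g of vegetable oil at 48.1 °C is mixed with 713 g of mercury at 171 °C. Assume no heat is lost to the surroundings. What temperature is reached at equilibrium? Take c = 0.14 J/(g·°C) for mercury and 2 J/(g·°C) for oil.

T_f ≈ 56.1 °C

Taking heat into each body as positive, Σ m c ΔT = 0:
713*0.14*(T − 171) + 718*2*(T − 48.1) = 0
(99.82 + 1436) T = 99.82*171 + 1436*48.1
T = 86141/1535.8 ≈ 56.09 °C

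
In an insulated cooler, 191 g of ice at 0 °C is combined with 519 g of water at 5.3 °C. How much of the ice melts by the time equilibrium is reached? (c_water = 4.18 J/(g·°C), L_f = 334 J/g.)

Cooling the water to 0 °C releases 519×4.18×5.3 = 11498 J.
Melting all 191 g of ice would need 191×334 = 63794 J.
11498 J < 63794 J, so only part of the ice melts and the system sits at 0 °C.
Mass melted = 11498/334 ≈ 34.42 g.

m_melted ≈ 34.4 g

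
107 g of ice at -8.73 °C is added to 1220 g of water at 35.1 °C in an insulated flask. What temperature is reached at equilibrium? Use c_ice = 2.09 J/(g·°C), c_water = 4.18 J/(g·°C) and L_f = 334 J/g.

T_f ≈ 25.5 °C

Heat gained plus heat lost sum to zero:
ice -8.73→0 °C: 107·2.09·8.73 = 1952.3; latent heat to melt: 107·334 = 35738; warm the meltwater: 447.26 T; water cools: 1220·4.18·(T − 35.1) = 5099.6(T − 35.1)
5546.9 T = 178996 − 37690 = 141306
T ≈ 25.47 °C. Since T > 0 °C, the all-ice-melts assumption holds.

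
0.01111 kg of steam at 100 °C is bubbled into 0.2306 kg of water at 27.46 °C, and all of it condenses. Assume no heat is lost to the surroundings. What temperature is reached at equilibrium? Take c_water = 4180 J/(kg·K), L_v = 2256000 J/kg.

T_f ≈ 55.6 °C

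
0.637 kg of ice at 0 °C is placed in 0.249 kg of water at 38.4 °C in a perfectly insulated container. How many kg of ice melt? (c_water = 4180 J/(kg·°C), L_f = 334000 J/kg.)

Heat available from the water dropping to 0 °C: 0.249×4180×38.4 = 39967 J.
To melt every bit of ice: 0.637×334000 = 212758 J.
39967 J < 212758 J, so only part of the ice melts and the system sits at 0 °C.
m_melt = 39967 / L_f = 0.1197 kg.

m_melted ≈ 0.12 kg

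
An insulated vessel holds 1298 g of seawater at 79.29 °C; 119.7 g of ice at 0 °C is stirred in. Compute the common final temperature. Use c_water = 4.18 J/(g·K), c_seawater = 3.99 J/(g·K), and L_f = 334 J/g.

Energy balance with sensible and latent terms:
melt ice: 119.7×334 = 39980; warm the meltwater: 500.35 T; seawater: 5179(T − 79.29)
5679.4 T = 410644 − 39980 = 370665
T ≈ 65.27 °C — above 0 °C, consistent with complete melting.

T_f ≈ 65.3 °C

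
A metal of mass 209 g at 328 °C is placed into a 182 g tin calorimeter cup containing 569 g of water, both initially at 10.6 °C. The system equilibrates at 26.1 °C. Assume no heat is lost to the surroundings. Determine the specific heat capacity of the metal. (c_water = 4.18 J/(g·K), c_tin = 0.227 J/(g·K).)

c ≈ 0.594 J/(g·K)

Net heat exchanged in the isolated system is zero:
209·c·(26.1 − 328) + 569·4.18·(26.1 − 10.6) + 182·0.227·(26.1 − 10.6) = 0
-63097 c = -37506
c = -37506/-63097 ≈ 0.5944 J/(g·K)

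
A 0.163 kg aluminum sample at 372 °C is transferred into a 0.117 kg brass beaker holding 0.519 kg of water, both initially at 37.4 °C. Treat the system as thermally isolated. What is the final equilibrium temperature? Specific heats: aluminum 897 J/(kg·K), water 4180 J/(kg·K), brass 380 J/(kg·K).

T_f ≈ 58.1 °C

Let T be the final temperature. ΣQ_i = 0:
0.163*897*(T − 372) + 0.519*4180*(T − 37.4) + 0.117*380*(T − 37.4) = 0
2360.1 T = 137190
T = 137190/2360.1 ≈ 58.13 °C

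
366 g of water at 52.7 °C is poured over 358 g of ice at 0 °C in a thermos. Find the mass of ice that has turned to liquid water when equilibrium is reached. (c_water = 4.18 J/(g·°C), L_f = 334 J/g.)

m_melted ≈ 241 g

Heat available from the water dropping to 0 °C: 366·4.18·52.7 = 80625 J.
To melt every bit of ice: 358·334 = 119572 J.
Since 80625 < 119572 J, not all the ice melts; equilibrium is at 0 °C.
m_melt = 80625 / L_f = 241.4 g.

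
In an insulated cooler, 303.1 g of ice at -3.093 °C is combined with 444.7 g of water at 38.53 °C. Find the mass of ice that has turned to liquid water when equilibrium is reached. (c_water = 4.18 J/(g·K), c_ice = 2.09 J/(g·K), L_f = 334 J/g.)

Heat available from the water dropping to 0 °C: 444.7×4.18×38.53 = 71621 J.
Warming the ice to 0 °C takes 303.1×2.09×3.093 = 1959.4 J, leaving 69662 J for melting.
Fully melting the ice requires m_ice L_f = 303.1×334 = 101235 J.
That's not enough to melt it all — equilibrium is at 0 °C with ice remaining.
Mass melted = 69662/334 ≈ 208.6 g.

m_melted ≈ 209 g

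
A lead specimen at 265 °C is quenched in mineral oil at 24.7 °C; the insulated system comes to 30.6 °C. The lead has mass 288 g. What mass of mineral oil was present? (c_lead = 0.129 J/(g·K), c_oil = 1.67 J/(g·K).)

m ≈ 884 g

Conservation of energy gives ΣQ = 0:
288·0.129·(30.6 − 265) + m·1.67·(30.6 − 24.7) = 0
9.853 m = 8708.4
m = 8708.4/9.853 ≈ 883.8 g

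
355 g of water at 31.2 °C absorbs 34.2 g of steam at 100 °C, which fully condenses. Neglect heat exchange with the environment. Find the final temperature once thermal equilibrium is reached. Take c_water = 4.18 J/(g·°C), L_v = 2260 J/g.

T_f ≈ 84.8 °C

Heat gained plus heat lost sum to zero:
latent heat released on condensation: 34.2×2260 = 77292
  condensed water 100 °C→T: 142.96(T − 100)
  original water: 1483.9(T − 31.2)
1626.9 T = 77292 + 14296 + 46298 = 137885
T ≈ 84.76 °C (< 100 °C, so full condensation is consistent).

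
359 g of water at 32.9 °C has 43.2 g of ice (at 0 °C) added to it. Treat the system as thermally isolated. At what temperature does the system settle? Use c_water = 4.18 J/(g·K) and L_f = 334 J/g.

Net heat exchanged in the isolated system is zero:
latent heat to melt: 43.2·334 = 14429; meltwater 0→T: 43.2·4.18·T = 180.58 T; water cools: 359·4.18·(T − 32.9) = 1500.6(T − 32.9)
1681.2 T = 49370 − 14429 = 34942
T ≈ 20.78 °C (positive, so assuming full melt was valid).

T_f ≈ 20.8 °C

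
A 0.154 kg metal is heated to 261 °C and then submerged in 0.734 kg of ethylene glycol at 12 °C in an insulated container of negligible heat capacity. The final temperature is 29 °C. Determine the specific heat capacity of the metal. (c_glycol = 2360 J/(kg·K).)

Conservation of energy gives ΣQ = 0:
0.154·c·(29 − 261) + 0.734·2360·(29 − 12) = 0
-35.73 c = -29448
c = -29448/-35.73 ≈ 824.2 J/(kg·K)

c ≈ 824 J/(kg·K)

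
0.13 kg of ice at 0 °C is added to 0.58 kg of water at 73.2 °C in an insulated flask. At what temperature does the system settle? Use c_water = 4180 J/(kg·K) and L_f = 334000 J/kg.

T_f ≈ 45.2 °C

Heat gained plus heat lost sum to zero:
fusion: m_ice L_f = 0.13×334000 = 43420
  meltwater 0→T: 0.13×4180×T = 543.4 T
  water: 2424.4(T − 73.2)
2967.8 T = 177466 − 43420 = 134046
T ≈ 45.17 °C. Since T > 0 °C, the all-ice-melts assumption holds.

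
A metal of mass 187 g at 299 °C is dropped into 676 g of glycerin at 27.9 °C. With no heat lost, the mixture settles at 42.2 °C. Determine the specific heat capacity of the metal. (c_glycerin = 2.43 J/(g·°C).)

Heat lost by the metal = heat gained by the glycerin:
187·c·(299 − 42.2) = 676·2.43·(42.2 − 27.9)
48022 c = 23490  ⇒  c ≈ 0.4892 J/(g·°C)

c ≈ 0.489 J/(g·°C)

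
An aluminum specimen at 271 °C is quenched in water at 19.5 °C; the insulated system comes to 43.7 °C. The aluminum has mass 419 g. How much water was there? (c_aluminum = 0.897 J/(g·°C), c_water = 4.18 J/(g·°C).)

m ≈ 845 g

Heat lost by the aluminum = heat gained by the water:
419·0.897·(271 − 43.7) = m·4.18·(43.7 − 19.5)
101.16 m = 85429  ⇒  m ≈ 844.5 g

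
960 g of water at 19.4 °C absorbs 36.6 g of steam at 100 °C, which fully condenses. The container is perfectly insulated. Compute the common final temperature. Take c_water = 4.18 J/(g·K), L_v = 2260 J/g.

Let T be the final temperature. ΣQ_i = 0:
steam→water at 100 °C releases m L_v = 36.6×2260 = 82716; condensate cools 100→T: 36.6×4.18×(T − 100) = 152.99(T − 100); original water: 4012.8(T − 19.4)
4165.8 T = 82716 + 15299 + 77848 = 175863
T ≈ 42.22 °C — below 100 °C, confirming all the steam condensed.

T_f ≈ 42.2 °C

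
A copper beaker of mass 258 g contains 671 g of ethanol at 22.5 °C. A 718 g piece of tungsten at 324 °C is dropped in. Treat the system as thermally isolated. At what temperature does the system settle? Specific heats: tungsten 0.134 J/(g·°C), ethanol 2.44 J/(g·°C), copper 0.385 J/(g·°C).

Net heat exchanged in the isolated system is zero:
718·0.134·(T − 324) + 671·2.44·(T − 22.5) + 258·0.385·(T − 22.5) = 0
96.21(T − 324) + 1637.2(T − 22.5) + 99.33(T − 22.5) = 0
(96.21 + 1637.2 + 99.33) T = 96.21·324 + 1637.2·22.5 + 99.33·22.5
T = 70246/1832.8 ≈ 38.33 °C

T_f ≈ 38.3 °C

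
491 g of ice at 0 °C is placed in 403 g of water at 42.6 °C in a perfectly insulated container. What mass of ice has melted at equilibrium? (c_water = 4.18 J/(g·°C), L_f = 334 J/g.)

m_melted ≈ 215 g

Heat available from the water dropping to 0 °C: 403×4.18×42.6 = 71761 J.
To melt every bit of ice: 491×334 = 163994 J.
Since 71761 < 163994 J, not all the ice melts; equilibrium is at 0 °C.
m_melted×334 = 71761  ⇒  m_melted ≈ 214.9 g.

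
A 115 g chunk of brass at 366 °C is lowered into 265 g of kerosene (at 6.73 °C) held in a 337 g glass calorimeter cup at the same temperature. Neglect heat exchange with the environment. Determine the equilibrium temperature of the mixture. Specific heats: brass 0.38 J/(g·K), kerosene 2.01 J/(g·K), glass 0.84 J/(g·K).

T_f ≈ 25.0 °C

Energy conservation, ΣQ = 0:
115×0.38×(T − 366) + 265×2.01×(T − 6.73) + 337×0.84×(T − 6.73) = 0
859.43 T = 21484
T = 21484/859.43 ≈ 25.00 °C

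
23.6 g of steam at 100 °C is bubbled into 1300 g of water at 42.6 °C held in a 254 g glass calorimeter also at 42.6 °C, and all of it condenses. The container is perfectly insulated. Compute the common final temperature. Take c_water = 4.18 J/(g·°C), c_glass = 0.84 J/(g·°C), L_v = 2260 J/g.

T_f ≈ 52.9 °C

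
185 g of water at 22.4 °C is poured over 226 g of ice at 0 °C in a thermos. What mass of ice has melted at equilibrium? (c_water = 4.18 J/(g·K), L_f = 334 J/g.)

Heat available from the water dropping to 0 °C: 185×4.18×22.4 = 17322 J.
Fully melting the ice requires m_ice L_f = 226×334 = 75484 J.
Since 17322 < 75484 J, not all the ice melts; equilibrium is at 0 °C.
m_melt = 17322 / L_f = 51.86 g.

m_melted ≈ 51.9 g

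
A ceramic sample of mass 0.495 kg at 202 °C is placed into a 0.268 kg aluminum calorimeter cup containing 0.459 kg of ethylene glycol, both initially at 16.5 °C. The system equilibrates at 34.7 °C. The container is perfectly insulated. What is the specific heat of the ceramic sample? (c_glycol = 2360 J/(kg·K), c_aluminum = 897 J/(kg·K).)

c ≈ 291 J/(kg·K)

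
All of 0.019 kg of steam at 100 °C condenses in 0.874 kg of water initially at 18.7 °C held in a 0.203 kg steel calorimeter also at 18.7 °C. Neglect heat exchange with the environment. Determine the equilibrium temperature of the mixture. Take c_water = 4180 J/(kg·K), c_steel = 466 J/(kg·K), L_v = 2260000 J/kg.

T_f ≈ 31.6 °C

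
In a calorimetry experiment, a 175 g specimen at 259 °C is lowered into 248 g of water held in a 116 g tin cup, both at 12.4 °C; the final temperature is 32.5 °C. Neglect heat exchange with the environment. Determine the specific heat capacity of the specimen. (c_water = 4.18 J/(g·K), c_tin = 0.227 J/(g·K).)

Setting the total heat transfer to zero:
175·c·(32.5 − 259) + 248·4.18·(32.5 − 12.4) + 116·0.227·(32.5 − 12.4) = 0
-39638 c = -21366
c = -21366/-39638 ≈ 0.539 J/(g·K)

c ≈ 0.539 J/(g·K)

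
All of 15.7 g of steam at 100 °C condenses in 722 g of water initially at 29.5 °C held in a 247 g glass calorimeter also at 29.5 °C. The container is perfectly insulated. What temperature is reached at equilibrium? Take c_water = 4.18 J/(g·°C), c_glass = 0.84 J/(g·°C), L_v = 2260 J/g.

T_f ≈ 41.7 °C

Net heat exchanged in the isolated system is zero:
latent heat released on condensation: 15.7·2260 = 35482
  condensate cools 100→T: 15.7·4.18·(T − 100) = 65.63(T − 100)
  water warms: 722·4.18·(T − 29.5) = 3018(T − 29.5)
  glass cup: 247·0.84·(T − 29.5) = 207.48(T − 29.5)
3291.1 T = 35482 + 6562.6 + 95150 = 137195
T ≈ 41.69 °C (< 100 °C, so full condensation is consistent).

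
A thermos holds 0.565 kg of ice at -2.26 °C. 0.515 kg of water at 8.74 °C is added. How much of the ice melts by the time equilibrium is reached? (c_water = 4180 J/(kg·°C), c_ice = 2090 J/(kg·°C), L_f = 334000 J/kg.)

m_melted ≈ 0.0483 kg

Cooling the water to 0 °C releases 0.515×4180×8.74 = 18815 J.
Warming the ice to 0 °C takes 0.565×2090×2.26 = 2668.7 J, leaving 16146 J for melting.
To melt every bit of ice: 0.565×334000 = 188710 J.
Since 16146 < 188710 J, not all the ice melts; equilibrium is at 0 °C.
m_melted×334000 = 16146  ⇒  m_melted ≈ 0.04834 kg.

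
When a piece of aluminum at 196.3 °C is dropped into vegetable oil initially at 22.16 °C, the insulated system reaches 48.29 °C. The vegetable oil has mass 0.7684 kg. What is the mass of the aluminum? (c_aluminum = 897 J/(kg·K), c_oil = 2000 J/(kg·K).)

m ≈ 0.302 kg

Heat gained plus heat lost sum to zero:
m×897×(48.29 − 196.3) + 0.7684×2000×(48.29 − 22.16) = 0
-132765 m = -40157
m = -40157/-132765 ≈ 0.3025 kg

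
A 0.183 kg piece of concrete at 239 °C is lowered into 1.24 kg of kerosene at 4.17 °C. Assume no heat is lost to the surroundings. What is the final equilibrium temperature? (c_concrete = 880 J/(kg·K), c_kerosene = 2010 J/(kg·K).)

T_f ≈ 18.4 °C

Set heat shed by the hot body equal to heat absorbed by the cold body:
0.183·880·(239 − T) = 1.24·2010·(T − 4.17)
161.04(239 − T) = 2492.4(T − 4.17)
2653.4 T = 48882  ⇒  T ≈ 18.42 °C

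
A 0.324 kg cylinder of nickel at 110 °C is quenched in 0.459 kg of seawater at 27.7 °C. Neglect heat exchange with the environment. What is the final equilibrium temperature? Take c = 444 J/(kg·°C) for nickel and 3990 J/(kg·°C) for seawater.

T_f ≈ 33.7 °C

Energy conservation, ΣQ = 0:
0.324·444·(T − 110) + 0.459·3990·(T − 27.7) = 0
143.86(T − 110) + 1831.4(T − 27.7) = 0
(143.86 + 1831.4) T = 143.86·110 + 1831.4·27.7
T = 66554/1975.3 ≈ 33.69 °C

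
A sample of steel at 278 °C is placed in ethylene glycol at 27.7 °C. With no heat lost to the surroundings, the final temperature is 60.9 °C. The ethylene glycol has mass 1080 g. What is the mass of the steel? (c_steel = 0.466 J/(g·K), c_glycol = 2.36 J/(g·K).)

m ≈ 836 g

Taking heat into each body as positive, Σ m c ΔT = 0:
m×0.466×(60.9 − 278) + 1080×2.36×(60.9 − 27.7) = 0
-101.17 m = -84620
m = -84620/-101.17 ≈ 836.4 g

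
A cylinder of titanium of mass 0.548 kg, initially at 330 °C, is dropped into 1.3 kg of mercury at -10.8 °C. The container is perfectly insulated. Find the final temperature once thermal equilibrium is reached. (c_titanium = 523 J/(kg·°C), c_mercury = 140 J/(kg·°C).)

Heat gained plus heat lost sum to zero:
0.548*523*(T − 330) + 1.3*140*(T − (-10.8)) = 0
286.6(T − 330) + 182(T − (-10.8)) = 0
(286.6 + 182) T = 286.6*330 + 182*(-10.8)
T ≈ 197.64 °C

T_f ≈ 197.6 °C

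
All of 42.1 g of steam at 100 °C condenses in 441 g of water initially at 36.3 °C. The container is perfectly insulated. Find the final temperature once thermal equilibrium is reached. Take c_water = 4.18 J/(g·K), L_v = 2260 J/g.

T_f ≈ 89.0 °C

Let T be the final temperature. ΣQ_i = 0:
steam→water at 100 °C releases m L_v = 42.1×2260 = 95146
  condensed water 100 °C→T: 175.98(T − 100)
  original water: 1843.4(T − 36.3)
2019.4 T = 95146 + 17598 + 66915 = 179658
T ≈ 88.97 °C, under the boiling point, so the assumption holds.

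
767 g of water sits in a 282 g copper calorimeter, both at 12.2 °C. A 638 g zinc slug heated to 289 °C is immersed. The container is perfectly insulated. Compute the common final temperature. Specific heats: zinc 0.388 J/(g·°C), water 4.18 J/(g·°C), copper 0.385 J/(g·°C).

T_f ≈ 31.4 °C

Setting the total heat transfer to zero:
638*0.388*(T − 289) + 767*4.18*(T − 12.2) + 282*0.385*(T − 12.2) = 0
247.54(T − 289) + 3206.1(T − 12.2) + 108.57(T − 12.2) = 0
(247.54 + 3206.1 + 108.57) T = 247.54*289 + 3206.1*12.2 + 108.57*12.2
T = 111979 / 3562.2 = 31.4 °C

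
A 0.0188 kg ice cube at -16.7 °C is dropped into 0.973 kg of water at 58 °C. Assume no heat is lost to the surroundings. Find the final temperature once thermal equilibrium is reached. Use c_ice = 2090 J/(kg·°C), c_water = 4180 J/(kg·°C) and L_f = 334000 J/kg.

T_f ≈ 55.2 °C

Energy conservation, ΣQ = 0:
ice -16.7→0 °C: 0.0188×2090×16.7 = 656.18
  melt ice: 0.0188×334000 = 6279.2
  meltwater 0→T: 0.0188×4180×T = 78.58 T
  water: 4067.1(T − 58)
4145.7 T = 235894 − 6935.4 = 228959
T ≈ 55.23 °C — above 0 °C, consistent with complete melting.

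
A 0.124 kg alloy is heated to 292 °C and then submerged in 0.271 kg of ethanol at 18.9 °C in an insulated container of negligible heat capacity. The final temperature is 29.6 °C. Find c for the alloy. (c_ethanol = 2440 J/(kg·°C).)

c ≈ 217 J/(kg·°C)

Conservation of energy gives ΣQ = 0:
0.124·c·(29.6 − 292) + 0.271·2440·(29.6 − 18.9) = 0
-32.54 c = -7075.3
c = -7075.3/-32.54 ≈ 217.4 J/(kg·°C)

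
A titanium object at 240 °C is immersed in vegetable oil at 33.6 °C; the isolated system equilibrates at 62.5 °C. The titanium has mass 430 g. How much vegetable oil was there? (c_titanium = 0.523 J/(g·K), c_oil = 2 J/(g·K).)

m ≈ 691 g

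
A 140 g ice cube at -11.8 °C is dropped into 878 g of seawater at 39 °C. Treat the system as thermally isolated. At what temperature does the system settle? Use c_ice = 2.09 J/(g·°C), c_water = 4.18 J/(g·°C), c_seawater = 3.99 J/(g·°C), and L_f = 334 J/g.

T_f ≈ 21.1 °C

Conservation of energy gives ΣQ = 0:
ice -11.8→0 °C: 140·2.09·11.8 = 3452.7
  fusion: m_ice L_f = 140·334 = 46760
  warm the meltwater: 585.2 T
  seawater: 3503.2(T − 39)
4088.4 T = 136626 − 50213 = 86413
T ≈ 21.14 °C — above 0 °C, consistent with complete melting.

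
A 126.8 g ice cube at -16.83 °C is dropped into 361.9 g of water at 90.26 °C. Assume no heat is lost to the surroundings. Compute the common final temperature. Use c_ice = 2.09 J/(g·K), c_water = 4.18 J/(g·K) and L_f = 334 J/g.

Taking heat into each body as positive, Σ m c ΔT = 0:
warm ice to 0 °C: 126.8×2.09×(0 − (-16.83)) = 4460.2; melt ice: 126.8×334 = 42351; meltwater 0→T: 126.8×4.18×T = 530.02 T; water: 1512.7(T − 90.26)
2042.8 T = 136540 − 46811 = 89729
T ≈ 43.93 °C. Since T > 0 °C, the all-ice-melts assumption holds.

T_f ≈ 43.9 °C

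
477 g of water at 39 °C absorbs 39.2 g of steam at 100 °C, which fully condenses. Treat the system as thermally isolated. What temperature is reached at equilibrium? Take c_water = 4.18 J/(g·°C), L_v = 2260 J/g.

T_f ≈ 84.7 °C

Sum of m c ΔT and latent-heat terms is zero:
latent heat released on condensation: 39.2×2260 = 88592; condensed water 100 °C→T: 163.86(T − 100); water warms: 477×4.18×(T − 39) = 1993.9(T − 39)
2157.7 T = 88592 + 16386 + 77761 = 182738
T ≈ 84.69 °C (< 100 °C, so full condensation is consistent).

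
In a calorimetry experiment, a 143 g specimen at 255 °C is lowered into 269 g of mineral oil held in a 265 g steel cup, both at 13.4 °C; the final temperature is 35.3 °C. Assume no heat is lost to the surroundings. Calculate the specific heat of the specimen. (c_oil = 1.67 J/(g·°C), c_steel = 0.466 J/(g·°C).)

Heat gained plus heat lost sum to zero:
143·c·(35.3 − 255) + 269·1.67·(35.3 − 13.4) + 265·0.466·(35.3 − 13.4) = 0
-31417 c = -12543
c = -12543/-31417 ≈ 0.3992 J/(g·°C)

c ≈ 0.399 J/(g·°C)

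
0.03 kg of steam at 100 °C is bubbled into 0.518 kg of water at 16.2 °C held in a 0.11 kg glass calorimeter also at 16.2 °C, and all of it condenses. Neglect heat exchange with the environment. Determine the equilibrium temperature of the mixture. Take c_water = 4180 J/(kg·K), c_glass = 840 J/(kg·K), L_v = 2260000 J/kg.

T_f ≈ 49.1 °C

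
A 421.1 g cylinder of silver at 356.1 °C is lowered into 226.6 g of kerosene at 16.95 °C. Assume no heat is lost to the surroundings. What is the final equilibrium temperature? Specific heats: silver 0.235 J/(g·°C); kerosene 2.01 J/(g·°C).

T_f ≈ 77.5 °C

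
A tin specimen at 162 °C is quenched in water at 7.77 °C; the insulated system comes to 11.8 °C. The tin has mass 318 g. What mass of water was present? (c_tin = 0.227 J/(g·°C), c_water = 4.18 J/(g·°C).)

Conservation of energy gives ΣQ = 0:
318·0.227·(11.8 − 162) + m·4.18·(11.8 − 7.77) = 0
16.85 m = 10842
m = 10842/16.85 ≈ 643.6 g

m ≈ 644 g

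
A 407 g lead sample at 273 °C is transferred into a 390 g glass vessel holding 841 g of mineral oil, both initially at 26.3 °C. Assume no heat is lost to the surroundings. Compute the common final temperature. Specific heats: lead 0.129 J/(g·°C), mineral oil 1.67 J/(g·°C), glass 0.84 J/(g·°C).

T_f ≈ 33.6 °C

Conservation of energy gives ΣQ = 0:
407*0.129*(T − 273) + 841*1.67*(T − 26.3) + 390*0.84*(T − 26.3) = 0
52.5(T − 273) + 1404.5(T − 26.3) + 327.6(T − 26.3) = 0
1784.6 T = 59887
T = 59887/1784.6 ≈ 33.56 °C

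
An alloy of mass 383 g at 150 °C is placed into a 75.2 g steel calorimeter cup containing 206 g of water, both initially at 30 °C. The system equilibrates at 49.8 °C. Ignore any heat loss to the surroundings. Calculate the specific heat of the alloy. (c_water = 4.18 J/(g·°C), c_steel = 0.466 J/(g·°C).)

c ≈ 0.462 J/(g·°C)

Heat gained plus heat lost sum to zero:
383×c×(49.8 − 150) + 206×4.18×(49.8 − 30) + 75.2×0.466×(49.8 − 30) = 0
-38377 c = -17743
c = -17743/-38377 ≈ 0.4623 J/(g·°C)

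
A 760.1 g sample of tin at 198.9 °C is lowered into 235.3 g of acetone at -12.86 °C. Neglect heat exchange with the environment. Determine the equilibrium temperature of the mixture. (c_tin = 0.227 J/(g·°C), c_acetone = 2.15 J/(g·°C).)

Set heat shed by the hot body equal to heat absorbed by the cold body:
760.1×0.227×(198.9 − T) = 235.3×2.15×(T − (-12.86))
172.54(198.9 − T) = 505.89(T − (-12.86))
678.44 T = 27813  ⇒  T ≈ 41.00 °C

T_f ≈ 41.0 °C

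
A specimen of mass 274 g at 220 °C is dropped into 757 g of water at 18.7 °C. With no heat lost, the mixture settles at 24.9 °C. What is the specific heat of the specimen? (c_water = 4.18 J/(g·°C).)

c ≈ 0.367 J/(g·°C)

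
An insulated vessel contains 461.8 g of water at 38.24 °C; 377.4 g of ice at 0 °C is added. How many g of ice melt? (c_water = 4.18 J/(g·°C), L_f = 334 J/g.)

m_melted ≈ 221 g

Heat available from the water dropping to 0 °C: 461.8×4.18×38.24 = 73816 J.
To melt every bit of ice: 377.4×334 = 126052 J.
73816 J < 126052 J, so only part of the ice melts and the system sits at 0 °C.
m_melted×334 = 73816  ⇒  m_melted ≈ 221 g.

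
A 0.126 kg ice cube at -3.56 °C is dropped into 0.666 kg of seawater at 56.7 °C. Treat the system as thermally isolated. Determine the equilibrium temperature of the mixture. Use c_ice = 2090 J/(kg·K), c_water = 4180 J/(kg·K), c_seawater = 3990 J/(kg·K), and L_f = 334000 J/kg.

Sum of m c ΔT and latent-heat terms is zero:
ice -3.56→0 °C: 0.126·2090·3.56 = 937.49
  fusion: m_ice L_f = 0.126·334000 = 42084
  warm the meltwater: 526.68 T
  seawater: 2657.3(T − 56.7)
3184 T = 150671 − 43021 = 107650
T ≈ 33.81 °C. Since T > 0 °C, the all-ice-melts assumption holds.

T_f ≈ 33.8 °C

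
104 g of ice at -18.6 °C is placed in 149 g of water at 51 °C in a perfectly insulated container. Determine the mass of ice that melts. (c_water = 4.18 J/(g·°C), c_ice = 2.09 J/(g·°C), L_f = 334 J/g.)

Cooling the water to 0 °C releases 149·4.18·51 = 31764 J.
Warming the ice to 0 °C takes 104·2.09·18.6 = 4042.9 J, leaving 27721 J for melting.
To melt every bit of ice: 104·334 = 34736 J.
Since 27721 < 34736 J, not all the ice melts; equilibrium is at 0 °C.
Mass melted = 27721/334 ≈ 83 g.

m_melted ≈ 83 g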